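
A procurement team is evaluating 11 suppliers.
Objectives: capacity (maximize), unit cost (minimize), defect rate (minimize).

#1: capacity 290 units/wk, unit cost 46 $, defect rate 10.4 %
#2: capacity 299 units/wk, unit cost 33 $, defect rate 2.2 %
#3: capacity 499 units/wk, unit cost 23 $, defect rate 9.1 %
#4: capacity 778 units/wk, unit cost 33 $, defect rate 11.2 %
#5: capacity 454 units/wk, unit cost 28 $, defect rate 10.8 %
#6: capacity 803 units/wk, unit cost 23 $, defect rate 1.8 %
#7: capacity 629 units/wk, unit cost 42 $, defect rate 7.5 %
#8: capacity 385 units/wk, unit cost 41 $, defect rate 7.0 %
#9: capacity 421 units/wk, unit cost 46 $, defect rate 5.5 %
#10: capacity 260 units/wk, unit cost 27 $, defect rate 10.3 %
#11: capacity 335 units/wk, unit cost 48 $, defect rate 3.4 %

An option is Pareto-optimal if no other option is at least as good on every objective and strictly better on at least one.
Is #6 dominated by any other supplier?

No

#1: worse on capacity (290 vs 803).
#2: worse on capacity (299 vs 803).
#3: worse on capacity (499 vs 803).
#4: worse on capacity (778 vs 803).
#5: worse on capacity (454 vs 803).
#7: worse on capacity (629 vs 803).
#8: worse on capacity (385 vs 803).
#9: worse on capacity (421 vs 803).
#10: worse on capacity (260 vs 803).
#11: worse on capacity (335 vs 803).
No option is at least as good as #6 on every objective and strictly better on one.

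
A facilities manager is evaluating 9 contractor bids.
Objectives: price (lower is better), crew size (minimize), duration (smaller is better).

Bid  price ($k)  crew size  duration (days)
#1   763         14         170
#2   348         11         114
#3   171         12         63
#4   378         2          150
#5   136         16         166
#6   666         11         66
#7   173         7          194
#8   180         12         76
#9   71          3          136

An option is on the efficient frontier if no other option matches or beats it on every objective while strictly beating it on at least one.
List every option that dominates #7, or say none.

#9

#9: price 71≤173, crew size 3≤7, duration 136≤194 — dominates #7.
Others (#1, #2, #3, #4, #5, #6, #8) are each worse than #7 on at least one objective.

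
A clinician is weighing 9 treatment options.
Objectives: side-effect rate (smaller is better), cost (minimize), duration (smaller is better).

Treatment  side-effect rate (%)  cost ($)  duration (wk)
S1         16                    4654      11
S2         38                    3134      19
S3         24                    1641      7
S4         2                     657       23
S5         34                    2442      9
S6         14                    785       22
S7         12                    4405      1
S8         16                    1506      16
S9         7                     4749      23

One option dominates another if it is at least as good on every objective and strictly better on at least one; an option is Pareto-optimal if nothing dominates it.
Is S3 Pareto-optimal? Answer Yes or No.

S1: worse on cost (4654 vs 1641).
S2: worse on side-effect rate (38 vs 24).
S4: worse on duration (23 vs 7).
S5: worse on side-effect rate (34 vs 24).
S6: worse on duration (22 vs 7).
S7: worse on cost (4405 vs 1641).
S8: worse on duration (16 vs 7).
S9: worse on cost (4749 vs 1641).
No option is at least as good as S3 on every objective and strictly better on one.

Yes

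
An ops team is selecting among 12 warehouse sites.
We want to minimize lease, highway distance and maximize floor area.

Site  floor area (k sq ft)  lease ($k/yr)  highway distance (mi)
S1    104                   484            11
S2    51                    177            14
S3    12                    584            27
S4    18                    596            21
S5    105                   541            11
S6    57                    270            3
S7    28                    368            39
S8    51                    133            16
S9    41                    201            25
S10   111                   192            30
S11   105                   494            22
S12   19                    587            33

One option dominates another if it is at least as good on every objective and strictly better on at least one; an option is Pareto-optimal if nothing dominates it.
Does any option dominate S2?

S1: worse on lease (484 vs 177).
S3: worse on floor area (12 vs 51).
S4: worse on floor area (18 vs 51).
S5: worse on lease (541 vs 177).
S6: worse on lease (270 vs 177).
S7: worse on floor area (28 vs 51).
S8: worse on highway distance (16 vs 14).
S9: worse on floor area (41 vs 51).
S10: worse on lease (192 vs 177).
S11: worse on lease (494 vs 177).
S12: worse on floor area (19 vs 51).
No option is at least as good as S2 on every objective and strictly better on one.

No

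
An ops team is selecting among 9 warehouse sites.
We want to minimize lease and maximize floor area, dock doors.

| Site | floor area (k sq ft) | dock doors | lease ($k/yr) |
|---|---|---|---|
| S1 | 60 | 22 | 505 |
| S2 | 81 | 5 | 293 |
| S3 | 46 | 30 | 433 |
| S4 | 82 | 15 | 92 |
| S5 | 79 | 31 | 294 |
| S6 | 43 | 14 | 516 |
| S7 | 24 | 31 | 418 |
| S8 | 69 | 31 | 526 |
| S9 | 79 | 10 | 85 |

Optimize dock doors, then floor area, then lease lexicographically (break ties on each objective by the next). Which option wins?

First maximize dock doors: best is 31, kept {S5, S7, S8}.
Then maximize floor area: best is 79, kept {S5}.

S5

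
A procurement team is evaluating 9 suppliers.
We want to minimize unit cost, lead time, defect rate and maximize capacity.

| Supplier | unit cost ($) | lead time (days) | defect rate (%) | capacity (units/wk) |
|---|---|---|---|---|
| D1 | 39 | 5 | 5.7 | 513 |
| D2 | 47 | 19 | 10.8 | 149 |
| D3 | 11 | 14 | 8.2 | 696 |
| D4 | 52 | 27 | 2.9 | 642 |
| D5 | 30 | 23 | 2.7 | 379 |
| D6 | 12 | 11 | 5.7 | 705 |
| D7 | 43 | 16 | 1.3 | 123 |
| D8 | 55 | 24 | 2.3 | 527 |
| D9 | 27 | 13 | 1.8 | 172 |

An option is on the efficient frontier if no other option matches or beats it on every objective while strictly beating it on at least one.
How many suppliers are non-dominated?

D1: not dominated (best lead time).
D2: dominated by D1 (unit cost 39≤47, lead time 5≤19, defect rate 5.7≤10.8, capacity 513≥149).
D3: not dominated (best unit cost).
D4: not dominated.
D5: not dominated.
D6: not dominated (best capacity).
D7: not dominated (best defect rate).
D8: not dominated.
D9: not dominated.
Pareto-optimal: D1, D3, D4, D5, D6, D7, D8, D9 → 8.

8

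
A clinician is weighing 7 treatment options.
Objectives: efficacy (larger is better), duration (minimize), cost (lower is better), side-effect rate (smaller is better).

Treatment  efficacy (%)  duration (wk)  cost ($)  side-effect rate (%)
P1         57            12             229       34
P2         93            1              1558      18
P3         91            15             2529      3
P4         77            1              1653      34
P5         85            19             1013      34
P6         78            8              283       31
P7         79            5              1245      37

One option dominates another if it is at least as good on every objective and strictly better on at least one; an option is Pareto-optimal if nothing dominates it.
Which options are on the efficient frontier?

P1, P2, P3, P5, P6, P7

P1: not dominated (best cost).
P2: not dominated (best efficacy).
P3: not dominated (best side-effect rate).
P4: dominated by P2 (efficacy 93≥77, duration 1≤1, cost 1558≤1653, side-effect rate 18≤34).
P5: not dominated.
P6: not dominated.
P7: not dominated.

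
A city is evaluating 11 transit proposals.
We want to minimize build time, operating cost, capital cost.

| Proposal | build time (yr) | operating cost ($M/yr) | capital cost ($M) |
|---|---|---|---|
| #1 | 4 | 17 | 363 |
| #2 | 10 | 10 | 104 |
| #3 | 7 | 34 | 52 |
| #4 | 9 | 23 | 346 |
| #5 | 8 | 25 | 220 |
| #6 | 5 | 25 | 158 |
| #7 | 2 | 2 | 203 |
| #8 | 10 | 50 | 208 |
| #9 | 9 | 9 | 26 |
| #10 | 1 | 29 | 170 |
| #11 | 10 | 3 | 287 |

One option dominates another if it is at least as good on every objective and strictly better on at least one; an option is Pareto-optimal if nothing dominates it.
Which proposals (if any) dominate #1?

#7: build time 2≤4, operating cost 2≤17, capital cost 203≤363 — dominates #1.
Others (#2, #3, #4, #5, #6, #8, #9, #10, #11) are each worse than #1 on at least one objective.

#7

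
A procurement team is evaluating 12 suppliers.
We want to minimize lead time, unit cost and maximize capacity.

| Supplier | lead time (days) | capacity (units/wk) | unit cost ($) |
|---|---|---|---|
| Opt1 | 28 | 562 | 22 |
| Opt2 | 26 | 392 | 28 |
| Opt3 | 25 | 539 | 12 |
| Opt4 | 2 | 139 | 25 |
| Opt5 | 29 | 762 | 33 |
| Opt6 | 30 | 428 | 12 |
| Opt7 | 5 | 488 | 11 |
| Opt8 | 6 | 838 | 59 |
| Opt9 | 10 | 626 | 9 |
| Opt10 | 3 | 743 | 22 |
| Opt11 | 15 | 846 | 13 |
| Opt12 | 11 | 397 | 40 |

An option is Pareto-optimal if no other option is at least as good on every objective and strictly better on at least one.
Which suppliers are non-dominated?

Opt1: dominated by Opt9 (lead time 10≤28, capacity 626≥562, unit cost 9≤22).
Opt2: dominated by Opt3 (lead time 25≤26, capacity 539≥392, unit cost 12≤28).
Opt3: dominated by Opt9 (lead time 10≤25, capacity 626≥539, unit cost 9≤12).
Opt4: not dominated (best lead time).
Opt5: dominated by Opt11 (lead time 15≤29, capacity 846≥762, unit cost 13≤33).
Opt6: dominated by Opt3 (lead time 25≤30, capacity 539≥428, unit cost 12≤12).
Opt7: not dominated.
Opt8: not dominated.
Opt9: not dominated (best unit cost).
Opt10: not dominated.
Opt11: not dominated (best capacity).
Opt12: dominated by Opt7 (lead time 5≤11, capacity 488≥397, unit cost 11≤40).

Opt4, Opt7, Opt8, Opt9, Opt10, Opt11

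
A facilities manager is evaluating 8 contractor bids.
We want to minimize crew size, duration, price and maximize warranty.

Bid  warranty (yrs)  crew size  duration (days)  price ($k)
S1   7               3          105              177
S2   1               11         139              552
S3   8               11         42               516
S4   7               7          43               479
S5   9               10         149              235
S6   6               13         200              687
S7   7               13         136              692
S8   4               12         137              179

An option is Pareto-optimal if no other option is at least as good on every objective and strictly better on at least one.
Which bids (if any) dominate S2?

S1, S3, S4

S1: warranty 7≥1, crew size 3≤11, duration 105≤139, price 177≤552 — dominates S2.
S3: warranty 8≥1, crew size 11≤11, duration 42≤139, price 516≤552 — dominates S2.
S4: warranty 7≥1, crew size 7≤11, duration 43≤139, price 479≤552 — dominates S2.
Others (S5, S6, S7, S8) are each worse than S2 on at least one objective.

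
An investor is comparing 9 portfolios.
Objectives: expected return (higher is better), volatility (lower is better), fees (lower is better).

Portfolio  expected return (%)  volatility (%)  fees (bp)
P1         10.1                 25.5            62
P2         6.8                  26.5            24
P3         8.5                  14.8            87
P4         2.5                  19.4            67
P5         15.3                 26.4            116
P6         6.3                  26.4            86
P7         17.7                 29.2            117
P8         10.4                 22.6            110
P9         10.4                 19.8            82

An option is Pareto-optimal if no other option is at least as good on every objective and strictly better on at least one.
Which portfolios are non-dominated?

P1: not dominated.
P2: not dominated (best fees).
P3: not dominated (best volatility).
P4: not dominated.
P5: not dominated.
P6: dominated by P1 (expected return 10.1≥6.3, volatility 25.5≤26.4, fees 62≤86).
P7: not dominated (best expected return).
P8: dominated by P9 (expected return 10.4≥10.4, volatility 19.8≤22.6, fees 82≤110).
P9: not dominated.

P1, P2, P3, P4, P5, P7, P9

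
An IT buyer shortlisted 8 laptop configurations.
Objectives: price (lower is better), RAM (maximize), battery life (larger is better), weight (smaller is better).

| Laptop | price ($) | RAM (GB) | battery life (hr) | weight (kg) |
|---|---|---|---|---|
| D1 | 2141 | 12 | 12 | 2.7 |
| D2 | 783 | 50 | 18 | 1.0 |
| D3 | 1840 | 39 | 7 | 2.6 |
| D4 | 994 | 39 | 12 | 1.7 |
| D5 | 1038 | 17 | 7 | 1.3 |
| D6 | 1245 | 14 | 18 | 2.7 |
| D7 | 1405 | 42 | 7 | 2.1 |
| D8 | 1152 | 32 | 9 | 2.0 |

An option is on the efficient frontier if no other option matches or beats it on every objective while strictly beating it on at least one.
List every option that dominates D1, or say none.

D2: price 783≤2141, RAM 50≥12, battery life 18≥12, weight 1.0≤2.7 — dominates D1.
D4: price 994≤2141, RAM 39≥12, battery life 12≥12, weight 1.7≤2.7 — dominates D1.
D6: price 1245≤2141, RAM 14≥12, battery life 18≥12, weight 2.7≤2.7 — dominates D1.
Others (D3, D5, D7, D8) are each worse than D1 on at least one objective.

D2, D4, D6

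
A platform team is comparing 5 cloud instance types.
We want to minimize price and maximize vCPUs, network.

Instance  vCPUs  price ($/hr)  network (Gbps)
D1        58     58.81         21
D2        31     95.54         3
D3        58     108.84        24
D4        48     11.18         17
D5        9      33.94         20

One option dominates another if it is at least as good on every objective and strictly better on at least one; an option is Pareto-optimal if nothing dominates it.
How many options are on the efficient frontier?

4

D1: not dominated.
D2: dominated by D1 (vCPUs 58≥31, price 58.81≤95.54, network 21≥3).
D3: not dominated (best network).
D4: not dominated (best price).
D5: not dominated.
Pareto-optimal: D1, D3, D4, D5 → 4.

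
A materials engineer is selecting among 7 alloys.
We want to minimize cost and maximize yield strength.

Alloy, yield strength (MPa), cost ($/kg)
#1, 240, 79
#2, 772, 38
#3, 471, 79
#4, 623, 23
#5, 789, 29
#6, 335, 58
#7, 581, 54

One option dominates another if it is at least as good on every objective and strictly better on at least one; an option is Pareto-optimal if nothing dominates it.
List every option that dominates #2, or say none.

#5

#5: yield strength 789≥772, cost 29≤38 — dominates #2.
Others (#1, #3, #4, #6, #7) are each worse than #2 on at least one objective.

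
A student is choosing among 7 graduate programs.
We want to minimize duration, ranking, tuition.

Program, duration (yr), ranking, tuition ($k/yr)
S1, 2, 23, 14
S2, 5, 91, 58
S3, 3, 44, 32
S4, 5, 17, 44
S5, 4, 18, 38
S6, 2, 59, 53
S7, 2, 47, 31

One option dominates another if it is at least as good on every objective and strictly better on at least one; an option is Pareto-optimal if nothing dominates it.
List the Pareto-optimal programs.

S1: not dominated (best tuition).
S2: dominated by S1 (duration 2≤5, ranking 23≤91, tuition 14≤58).
S3: dominated by S1 (duration 2≤3, ranking 23≤44, tuition 14≤32).
S4: not dominated (best ranking).
S5: not dominated.
S6: dominated by S1 (duration 2≤2, ranking 23≤59, tuition 14≤53).
S7: dominated by S1 (duration 2≤2, ranking 23≤47, tuition 14≤31).

S1, S4, S5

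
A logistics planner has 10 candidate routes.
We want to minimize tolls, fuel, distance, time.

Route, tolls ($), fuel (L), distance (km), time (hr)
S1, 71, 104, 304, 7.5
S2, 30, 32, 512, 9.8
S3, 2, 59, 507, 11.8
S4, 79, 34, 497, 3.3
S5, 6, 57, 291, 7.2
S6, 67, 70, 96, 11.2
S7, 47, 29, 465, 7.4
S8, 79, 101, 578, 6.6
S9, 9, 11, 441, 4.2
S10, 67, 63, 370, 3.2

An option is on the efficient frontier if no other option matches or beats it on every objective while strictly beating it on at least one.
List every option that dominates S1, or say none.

S5

S5: tolls 6≤71, fuel 57≤104, distance 291≤304, time 7.2≤7.5 — dominates S1.
Others (S2, S3, S4, S6, S7, S8, S9, S10) are each worse than S1 on at least one objective.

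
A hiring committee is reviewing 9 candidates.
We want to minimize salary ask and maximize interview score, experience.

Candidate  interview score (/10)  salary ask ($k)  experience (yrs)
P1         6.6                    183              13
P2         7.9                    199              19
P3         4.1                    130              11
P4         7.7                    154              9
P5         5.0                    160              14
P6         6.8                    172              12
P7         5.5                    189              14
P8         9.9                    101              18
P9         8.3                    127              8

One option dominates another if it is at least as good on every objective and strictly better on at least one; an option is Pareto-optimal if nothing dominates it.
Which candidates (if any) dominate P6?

P8

P8: interview score 9.9≥6.8, salary ask 101≤172, experience 18≥12 — dominates P6.
Others (P1, P2, P3, P4, P5, P7, P9) are each worse than P6 on at least one objective.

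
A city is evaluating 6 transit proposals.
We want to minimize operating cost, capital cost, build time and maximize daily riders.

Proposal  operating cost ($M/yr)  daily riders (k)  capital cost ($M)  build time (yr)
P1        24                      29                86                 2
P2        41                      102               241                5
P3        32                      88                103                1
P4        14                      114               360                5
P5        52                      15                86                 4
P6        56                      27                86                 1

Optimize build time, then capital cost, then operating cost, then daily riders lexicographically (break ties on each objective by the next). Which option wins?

First minimize build time: best is 1, kept {P3, P6}.
Then minimize capital cost: best is 86, kept {P6}.

P6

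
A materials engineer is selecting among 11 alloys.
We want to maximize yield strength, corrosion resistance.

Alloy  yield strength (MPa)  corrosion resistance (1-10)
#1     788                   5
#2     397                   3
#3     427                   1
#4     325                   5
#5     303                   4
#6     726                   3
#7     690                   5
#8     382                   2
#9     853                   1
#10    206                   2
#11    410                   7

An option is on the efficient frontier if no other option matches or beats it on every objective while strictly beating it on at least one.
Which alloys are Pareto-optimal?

#1, #9, #11

#1: not dominated.
#2: dominated by #1 (yield strength 788≥397, corrosion resistance 5≥3).
#3: dominated by #1 (yield strength 788≥427, corrosion resistance 5≥1).
#4: dominated by #1 (yield strength 788≥325, corrosion resistance 5≥5).
#5: dominated by #1 (yield strength 788≥303, corrosion resistance 5≥4).
#6: dominated by #1 (yield strength 788≥726, corrosion resistance 5≥3).
#7: dominated by #1 (yield strength 788≥690, corrosion resistance 5≥5).
#8: dominated by #1 (yield strength 788≥382, corrosion resistance 5≥2).
#9: not dominated (best yield strength).
#10: dominated by #1 (yield strength 788≥206, corrosion resistance 5≥2).
#11: not dominated (best corrosion resistance).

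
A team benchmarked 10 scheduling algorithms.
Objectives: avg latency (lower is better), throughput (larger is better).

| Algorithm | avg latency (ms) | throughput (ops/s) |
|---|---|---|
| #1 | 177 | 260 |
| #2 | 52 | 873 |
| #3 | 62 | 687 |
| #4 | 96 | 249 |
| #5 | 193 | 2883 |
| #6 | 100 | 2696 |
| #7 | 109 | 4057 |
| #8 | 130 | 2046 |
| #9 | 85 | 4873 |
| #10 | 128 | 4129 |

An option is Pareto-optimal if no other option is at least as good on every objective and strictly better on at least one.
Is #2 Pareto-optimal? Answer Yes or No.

Yes

#1: worse on avg latency (177 vs 52).
#3: worse on avg latency (62 vs 52).
#4: worse on avg latency (96 vs 52).
#5: worse on avg latency (193 vs 52).
#6: worse on avg latency (100 vs 52).
#7: worse on avg latency (109 vs 52).
#8: worse on avg latency (130 vs 52).
#9: worse on avg latency (85 vs 52).
#10: worse on avg latency (128 vs 52).
No option is at least as good as #2 on every objective and strictly better on one.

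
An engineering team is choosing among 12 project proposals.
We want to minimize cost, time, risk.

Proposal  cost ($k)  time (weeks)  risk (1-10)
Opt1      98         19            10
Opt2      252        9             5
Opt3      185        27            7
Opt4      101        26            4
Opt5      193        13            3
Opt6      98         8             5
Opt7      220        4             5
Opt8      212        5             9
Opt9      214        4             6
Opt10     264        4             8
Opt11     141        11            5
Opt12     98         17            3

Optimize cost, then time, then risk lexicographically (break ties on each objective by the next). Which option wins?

Opt6

First minimize cost: best is 98, kept {Opt1, Opt6, Opt12}.
Then minimize time: best is 8, kept {Opt6}.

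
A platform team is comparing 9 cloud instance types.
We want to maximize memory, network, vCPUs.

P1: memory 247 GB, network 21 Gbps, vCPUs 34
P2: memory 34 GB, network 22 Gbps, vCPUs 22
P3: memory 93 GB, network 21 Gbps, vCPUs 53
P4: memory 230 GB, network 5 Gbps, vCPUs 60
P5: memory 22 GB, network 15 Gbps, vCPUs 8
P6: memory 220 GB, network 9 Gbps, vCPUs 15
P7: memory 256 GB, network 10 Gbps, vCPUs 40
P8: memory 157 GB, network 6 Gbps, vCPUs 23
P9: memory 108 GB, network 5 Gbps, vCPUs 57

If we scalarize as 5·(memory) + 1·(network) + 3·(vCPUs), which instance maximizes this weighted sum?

P7

P1: 5·247 + 1·21 + 3·34 = 1358
P2: 5·34 + 1·22 + 3·22 = 258
P3: 5·93 + 1·21 + 3·53 = 645
P4: 5·230 + 1·5 + 3·60 = 1335
P5: 5·22 + 1·15 + 3·8 = 149
P6: 5·220 + 1·9 + 3·15 = 1154
P7: 5·256 + 1·10 + 3·40 = 1410
P8: 5·157 + 1·6 + 3·23 = 860
P9: 5·108 + 1·5 + 3·57 = 716
Highest: P7 at 1410.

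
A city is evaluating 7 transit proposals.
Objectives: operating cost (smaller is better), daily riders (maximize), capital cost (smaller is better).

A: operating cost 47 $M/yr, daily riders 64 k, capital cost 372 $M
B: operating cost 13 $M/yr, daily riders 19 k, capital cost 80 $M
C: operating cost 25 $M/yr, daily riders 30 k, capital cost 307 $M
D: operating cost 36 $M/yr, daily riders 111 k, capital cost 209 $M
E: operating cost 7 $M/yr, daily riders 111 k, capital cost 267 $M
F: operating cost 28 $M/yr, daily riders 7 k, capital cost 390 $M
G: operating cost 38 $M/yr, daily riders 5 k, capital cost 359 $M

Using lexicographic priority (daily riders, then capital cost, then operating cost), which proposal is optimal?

D

First maximize daily riders: best is 111, kept {D, E}.
Then minimize capital cost: best is 209, kept {D}.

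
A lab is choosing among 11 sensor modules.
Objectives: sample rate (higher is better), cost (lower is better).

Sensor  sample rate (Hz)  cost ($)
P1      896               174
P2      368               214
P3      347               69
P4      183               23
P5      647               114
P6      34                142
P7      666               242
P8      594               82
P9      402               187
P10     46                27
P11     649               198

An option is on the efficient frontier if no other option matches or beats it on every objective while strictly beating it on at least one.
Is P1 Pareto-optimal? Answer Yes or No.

P2: worse on sample rate (368 vs 896).
P3: worse on sample rate (347 vs 896).
P4: worse on sample rate (183 vs 896).
P5: worse on sample rate (647 vs 896).
P6: worse on sample rate (34 vs 896).
P7: worse on sample rate (666 vs 896).
P8: worse on sample rate (594 vs 896).
P9: worse on sample rate (402 vs 896).
P10: worse on sample rate (46 vs 896).
P11: worse on sample rate (649 vs 896).
No option is at least as good as P1 on every objective and strictly better on one.

Yes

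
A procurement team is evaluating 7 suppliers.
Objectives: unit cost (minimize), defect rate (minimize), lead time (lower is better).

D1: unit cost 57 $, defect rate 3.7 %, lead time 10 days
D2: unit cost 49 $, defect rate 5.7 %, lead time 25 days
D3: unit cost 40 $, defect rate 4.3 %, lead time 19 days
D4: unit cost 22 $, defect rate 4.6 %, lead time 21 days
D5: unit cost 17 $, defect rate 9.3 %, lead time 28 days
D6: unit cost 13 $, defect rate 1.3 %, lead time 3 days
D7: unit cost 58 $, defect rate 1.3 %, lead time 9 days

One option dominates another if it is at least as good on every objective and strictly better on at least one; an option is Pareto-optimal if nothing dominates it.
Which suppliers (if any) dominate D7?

D6: unit cost 13≤58, defect rate 1.3≤1.3, lead time 3≤9 — dominates D7.
Others (D1, D2, D3, D4, D5) are each worse than D7 on at least one objective.

D6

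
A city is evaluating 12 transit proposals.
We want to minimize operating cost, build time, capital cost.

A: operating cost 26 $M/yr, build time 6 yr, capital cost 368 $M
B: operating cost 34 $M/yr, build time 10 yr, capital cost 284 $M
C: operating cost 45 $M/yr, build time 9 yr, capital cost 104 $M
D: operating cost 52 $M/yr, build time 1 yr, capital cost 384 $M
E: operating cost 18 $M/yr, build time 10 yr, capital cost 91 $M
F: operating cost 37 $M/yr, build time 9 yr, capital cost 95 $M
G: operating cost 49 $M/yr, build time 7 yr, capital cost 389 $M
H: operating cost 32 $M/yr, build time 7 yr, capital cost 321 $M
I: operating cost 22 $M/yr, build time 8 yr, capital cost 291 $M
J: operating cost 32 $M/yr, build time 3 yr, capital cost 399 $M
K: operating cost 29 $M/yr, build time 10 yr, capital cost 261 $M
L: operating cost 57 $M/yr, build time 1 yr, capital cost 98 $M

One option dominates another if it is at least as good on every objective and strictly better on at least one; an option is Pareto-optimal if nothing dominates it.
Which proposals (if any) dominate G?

A, H

A: operating cost 26≤49, build time 6≤7, capital cost 368≤389 — dominates G.
H: operating cost 32≤49, build time 7≤7, capital cost 321≤389 — dominates G.
Others (B, C, D, E, F, I, J, K, L) are each worse than G on at least one objective.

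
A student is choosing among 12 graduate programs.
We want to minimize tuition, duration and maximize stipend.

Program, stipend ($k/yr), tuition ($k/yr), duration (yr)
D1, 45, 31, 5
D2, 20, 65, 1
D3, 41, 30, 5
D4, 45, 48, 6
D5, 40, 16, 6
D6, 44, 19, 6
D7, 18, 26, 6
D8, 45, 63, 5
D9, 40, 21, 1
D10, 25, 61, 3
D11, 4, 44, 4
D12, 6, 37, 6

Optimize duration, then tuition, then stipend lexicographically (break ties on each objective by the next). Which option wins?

D9

First minimize duration: best is 1, kept {D2, D9}.
Then minimize tuition: best is 21, kept {D9}.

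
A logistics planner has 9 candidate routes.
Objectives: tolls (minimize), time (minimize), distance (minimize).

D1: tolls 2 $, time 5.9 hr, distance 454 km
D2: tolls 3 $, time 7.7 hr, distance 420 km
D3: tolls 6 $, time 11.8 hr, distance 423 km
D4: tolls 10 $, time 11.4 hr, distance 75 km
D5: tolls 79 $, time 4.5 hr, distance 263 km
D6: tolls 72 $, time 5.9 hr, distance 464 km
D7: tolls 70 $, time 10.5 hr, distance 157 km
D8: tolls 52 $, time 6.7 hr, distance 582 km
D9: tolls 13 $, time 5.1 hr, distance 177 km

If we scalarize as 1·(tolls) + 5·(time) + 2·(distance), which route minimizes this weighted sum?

D1: 1·2 + 5·5.9 + 2·454 = 939.5
D2: 1·3 + 5·7.7 + 2·420 = 881.5
D3: 1·6 + 5·11.8 + 2·423 = 911.0
D4: 1·10 + 5·11.4 + 2·75 = 217.0
D5: 1·79 + 5·4.5 + 2·263 = 627.5
D6: 1·72 + 5·5.9 + 2·464 = 1029.5
D7: 1·70 + 5·10.5 + 2·157 = 436.5
D8: 1·52 + 5·6.7 + 2·582 = 1249.5
D9: 1·13 + 5·5.1 + 2·177 = 392.5
Lowest: D4 at 217.0.

D4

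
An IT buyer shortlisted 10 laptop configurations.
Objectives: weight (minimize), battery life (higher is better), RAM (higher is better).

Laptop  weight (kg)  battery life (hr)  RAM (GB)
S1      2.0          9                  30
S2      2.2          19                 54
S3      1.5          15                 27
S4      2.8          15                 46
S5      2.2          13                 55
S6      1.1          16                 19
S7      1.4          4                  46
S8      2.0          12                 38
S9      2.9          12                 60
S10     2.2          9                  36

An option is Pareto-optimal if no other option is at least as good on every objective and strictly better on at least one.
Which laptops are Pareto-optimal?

S2, S3, S5, S6, S7, S8, S9

S1: dominated by S8 (weight 2.0≤2.0, battery life 12≥9, RAM 38≥30).
S2: not dominated (best battery life).
S3: not dominated.
S4: dominated by S2 (weight 2.2≤2.8, battery life 19≥15, RAM 54≥46).
S5: not dominated.
S6: not dominated (best weight).
S7: not dominated.
S8: not dominated.
S9: not dominated (best RAM).
S10: dominated by S2 (weight 2.2≤2.2, battery life 19≥9, RAM 54≥36).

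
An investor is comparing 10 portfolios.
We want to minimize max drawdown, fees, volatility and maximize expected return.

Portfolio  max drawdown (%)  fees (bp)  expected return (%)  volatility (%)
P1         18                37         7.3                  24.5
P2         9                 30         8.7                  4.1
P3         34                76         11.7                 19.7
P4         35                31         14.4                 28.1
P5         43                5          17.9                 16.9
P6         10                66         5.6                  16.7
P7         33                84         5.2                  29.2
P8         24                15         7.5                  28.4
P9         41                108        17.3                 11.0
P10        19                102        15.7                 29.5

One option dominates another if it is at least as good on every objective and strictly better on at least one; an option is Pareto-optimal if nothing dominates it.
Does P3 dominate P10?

No

P3 vs P10: P3 is worse on max drawdown (34 vs 19), so it does not dominate P10.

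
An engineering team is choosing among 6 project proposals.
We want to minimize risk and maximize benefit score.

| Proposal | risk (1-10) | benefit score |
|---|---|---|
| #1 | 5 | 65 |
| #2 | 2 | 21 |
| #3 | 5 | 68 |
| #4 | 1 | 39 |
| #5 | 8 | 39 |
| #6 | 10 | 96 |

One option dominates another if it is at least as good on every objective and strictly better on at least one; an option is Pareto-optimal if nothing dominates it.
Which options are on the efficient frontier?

#3, #4, #6

#1: dominated by #3 (risk 5≤5, benefit score 68≥65).
#2: dominated by #4 (risk 1≤2, benefit score 39≥21).
#3: not dominated.
#4: not dominated (best risk).
#5: dominated by #1 (risk 5≤8, benefit score 65≥39).
#6: not dominated (best benefit score).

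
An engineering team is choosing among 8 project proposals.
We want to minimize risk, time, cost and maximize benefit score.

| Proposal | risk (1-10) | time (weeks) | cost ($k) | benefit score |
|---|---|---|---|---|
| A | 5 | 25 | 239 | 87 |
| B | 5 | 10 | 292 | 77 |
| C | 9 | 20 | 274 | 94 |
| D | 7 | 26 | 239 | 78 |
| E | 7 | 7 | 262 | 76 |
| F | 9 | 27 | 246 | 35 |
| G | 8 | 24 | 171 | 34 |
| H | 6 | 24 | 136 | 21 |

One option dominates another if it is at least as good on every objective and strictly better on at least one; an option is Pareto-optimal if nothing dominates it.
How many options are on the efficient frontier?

A: not dominated.
B: not dominated.
C: not dominated (best benefit score).
D: dominated by A (risk 5≤7, time 25≤26, cost 239≤239, benefit score 87≥78).
E: not dominated (best time).
F: dominated by A (risk 5≤9, time 25≤27, cost 239≤246, benefit score 87≥35).
G: not dominated.
H: not dominated (best cost).
Pareto-optimal: A, B, C, E, G, H → 6.

6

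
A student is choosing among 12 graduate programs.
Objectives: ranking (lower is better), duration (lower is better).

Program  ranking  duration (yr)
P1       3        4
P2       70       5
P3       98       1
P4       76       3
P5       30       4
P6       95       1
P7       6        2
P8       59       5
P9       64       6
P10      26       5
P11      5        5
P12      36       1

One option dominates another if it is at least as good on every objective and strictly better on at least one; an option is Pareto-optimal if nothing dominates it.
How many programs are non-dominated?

3

P1: not dominated (best ranking).
P2: dominated by P1 (ranking 3≤70, duration 4≤5).
P3: dominated by P6 (ranking 95≤98, duration 1≤1).
P4: dominated by P7 (ranking 6≤76, duration 2≤3).
P5: dominated by P1 (ranking 3≤30, duration 4≤4).
P6: dominated by P12 (ranking 36≤95, duration 1≤1).
P7: not dominated.
P8: dominated by P1 (ranking 3≤59, duration 4≤5).
P9: dominated by P1 (ranking 3≤64, duration 4≤6).
P10: dominated by P1 (ranking 3≤26, duration 4≤5).
P11: dominated by P1 (ranking 3≤5, duration 4≤5).
P12: not dominated.
Pareto-optimal: P1, P7, P12 → 3.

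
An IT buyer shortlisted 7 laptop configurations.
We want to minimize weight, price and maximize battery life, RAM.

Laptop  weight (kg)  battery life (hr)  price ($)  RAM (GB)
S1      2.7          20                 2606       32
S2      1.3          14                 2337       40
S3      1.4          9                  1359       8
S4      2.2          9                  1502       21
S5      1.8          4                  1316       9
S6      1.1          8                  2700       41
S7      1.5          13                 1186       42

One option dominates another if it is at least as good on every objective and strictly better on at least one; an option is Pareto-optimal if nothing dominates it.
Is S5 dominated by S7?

Yes

S7 vs S5: weight 1.5≤1.8, battery life 13≥4, price 1186≤1316, RAM 42≥9 — S7 is at least as good on every objective with at least one strict improvement.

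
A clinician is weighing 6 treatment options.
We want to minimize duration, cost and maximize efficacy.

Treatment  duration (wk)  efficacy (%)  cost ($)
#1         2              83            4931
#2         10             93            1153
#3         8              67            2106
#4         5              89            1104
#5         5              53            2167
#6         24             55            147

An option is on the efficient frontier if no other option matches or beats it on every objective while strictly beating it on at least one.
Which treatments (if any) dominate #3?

#4: duration 5≤8, efficacy 89≥67, cost 1104≤2106 — dominates #3.
Others (#1, #2, #5, #6) are each worse than #3 on at least one objective.

#4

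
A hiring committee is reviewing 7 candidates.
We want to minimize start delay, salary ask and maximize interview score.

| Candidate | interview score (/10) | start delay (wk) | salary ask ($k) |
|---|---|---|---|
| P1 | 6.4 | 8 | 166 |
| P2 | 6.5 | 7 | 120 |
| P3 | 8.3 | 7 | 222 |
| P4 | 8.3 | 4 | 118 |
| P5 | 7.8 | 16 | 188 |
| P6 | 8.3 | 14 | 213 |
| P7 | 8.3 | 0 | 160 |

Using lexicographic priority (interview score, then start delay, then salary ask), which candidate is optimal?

First maximize interview score: best is 8.3, kept {P3, P4, P6, P7}.
Then minimize start delay: best is 0, kept {P7}.

P7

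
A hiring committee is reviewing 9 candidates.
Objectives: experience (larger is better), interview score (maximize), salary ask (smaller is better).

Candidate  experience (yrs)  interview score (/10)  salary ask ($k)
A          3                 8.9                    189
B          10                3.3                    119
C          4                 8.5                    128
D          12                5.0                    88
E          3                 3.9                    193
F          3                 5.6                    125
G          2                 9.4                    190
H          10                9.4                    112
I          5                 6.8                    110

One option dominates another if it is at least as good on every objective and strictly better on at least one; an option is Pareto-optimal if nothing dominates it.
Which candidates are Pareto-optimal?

A: dominated by H (experience 10≥3, interview score 9.4≥8.9, salary ask 112≤189).
B: dominated by D (experience 12≥10, interview score 5.0≥3.3, salary ask 88≤119).
C: dominated by H (experience 10≥4, interview score 9.4≥8.5, salary ask 112≤128).
D: not dominated (best experience).
E: dominated by A (experience 3≥3, interview score 8.9≥3.9, salary ask 189≤193).
F: dominated by H (experience 10≥3, interview score 9.4≥5.6, salary ask 112≤125).
G: dominated by H (experience 10≥2, interview score 9.4≥9.4, salary ask 112≤190).
H: not dominated.
I: not dominated.

D, H, I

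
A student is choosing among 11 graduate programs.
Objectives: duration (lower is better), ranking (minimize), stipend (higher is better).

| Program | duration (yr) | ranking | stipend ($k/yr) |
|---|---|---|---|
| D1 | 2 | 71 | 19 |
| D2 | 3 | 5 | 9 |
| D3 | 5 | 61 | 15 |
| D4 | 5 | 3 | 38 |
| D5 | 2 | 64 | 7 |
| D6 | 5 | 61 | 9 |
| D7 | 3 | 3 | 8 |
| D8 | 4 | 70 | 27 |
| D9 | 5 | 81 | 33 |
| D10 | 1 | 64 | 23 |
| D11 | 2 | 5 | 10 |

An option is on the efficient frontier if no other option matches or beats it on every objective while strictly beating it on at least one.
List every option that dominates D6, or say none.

D2: duration 3≤5, ranking 5≤61, stipend 9≥9 — dominates D6.
D3: duration 5≤5, ranking 61≤61, stipend 15≥9 — dominates D6.
D4: duration 5≤5, ranking 3≤61, stipend 38≥9 — dominates D6.
D11: duration 2≤5, ranking 5≤61, stipend 10≥9 — dominates D6.
Others (D1, D5, D7, D8, D9, D10) are each worse than D6 on at least one objective.

D2, D3, D4, D11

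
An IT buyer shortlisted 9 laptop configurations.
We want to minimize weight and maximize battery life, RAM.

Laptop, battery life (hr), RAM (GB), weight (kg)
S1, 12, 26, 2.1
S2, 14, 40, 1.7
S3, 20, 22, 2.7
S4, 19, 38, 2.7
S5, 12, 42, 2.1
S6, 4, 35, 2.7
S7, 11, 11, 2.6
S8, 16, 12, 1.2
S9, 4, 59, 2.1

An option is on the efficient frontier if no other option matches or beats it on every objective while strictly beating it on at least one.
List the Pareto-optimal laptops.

S1: dominated by S2 (battery life 14≥12, RAM 40≥26, weight 1.7≤2.1).
S2: not dominated.
S3: not dominated (best battery life).
S4: not dominated.
S5: not dominated.
S6: dominated by S2 (battery life 14≥4, RAM 40≥35, weight 1.7≤2.7).
S7: dominated by S1 (battery life 12≥11, RAM 26≥11, weight 2.1≤2.6).
S8: not dominated (best weight).
S9: not dominated (best RAM).

S2, S3, S4, S5, S8, S9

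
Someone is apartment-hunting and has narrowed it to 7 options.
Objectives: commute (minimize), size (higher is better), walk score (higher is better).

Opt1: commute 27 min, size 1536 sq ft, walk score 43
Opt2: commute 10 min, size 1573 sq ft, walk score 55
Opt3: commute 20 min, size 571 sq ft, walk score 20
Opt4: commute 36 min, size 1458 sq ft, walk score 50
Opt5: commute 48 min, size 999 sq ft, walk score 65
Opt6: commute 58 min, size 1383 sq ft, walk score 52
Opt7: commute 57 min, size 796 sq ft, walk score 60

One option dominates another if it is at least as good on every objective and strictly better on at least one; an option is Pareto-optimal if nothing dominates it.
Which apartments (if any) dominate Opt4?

Opt2

Opt2: commute 10≤36, size 1573≥1458, walk score 55≥50 — dominates Opt4.
Others (Opt1, Opt3, Opt5, Opt6, Opt7) are each worse than Opt4 on at least one objective.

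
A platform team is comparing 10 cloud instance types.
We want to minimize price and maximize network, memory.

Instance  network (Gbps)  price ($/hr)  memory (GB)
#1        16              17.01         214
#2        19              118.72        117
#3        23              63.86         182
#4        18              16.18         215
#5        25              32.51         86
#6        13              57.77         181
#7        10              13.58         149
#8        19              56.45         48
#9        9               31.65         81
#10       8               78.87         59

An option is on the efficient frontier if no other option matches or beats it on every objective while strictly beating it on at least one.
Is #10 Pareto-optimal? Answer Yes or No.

No

#1 vs #10: network 16≥8, price 17.01≤78.87, memory 214≥59 — #1 is at least as good on every objective and strictly better on at least one, so #1 dominates #10.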